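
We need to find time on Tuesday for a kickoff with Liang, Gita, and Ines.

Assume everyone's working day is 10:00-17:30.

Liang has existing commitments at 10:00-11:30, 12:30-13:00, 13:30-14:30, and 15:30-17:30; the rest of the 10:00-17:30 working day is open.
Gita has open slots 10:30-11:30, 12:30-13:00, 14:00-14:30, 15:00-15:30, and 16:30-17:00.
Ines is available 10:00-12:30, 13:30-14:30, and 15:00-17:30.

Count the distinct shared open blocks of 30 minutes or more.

1

Liang free within 10:00–17:30: 11:30–12:30, 13:00–13:30, 14:30–15:30.
Liang ∩ Gita: 15:00–15:30.
Liang ∩ Gita ∩ Ines: 15:00–15:30.
Windows ≥ 30 min: 15:00–15:30.
That's 1 window.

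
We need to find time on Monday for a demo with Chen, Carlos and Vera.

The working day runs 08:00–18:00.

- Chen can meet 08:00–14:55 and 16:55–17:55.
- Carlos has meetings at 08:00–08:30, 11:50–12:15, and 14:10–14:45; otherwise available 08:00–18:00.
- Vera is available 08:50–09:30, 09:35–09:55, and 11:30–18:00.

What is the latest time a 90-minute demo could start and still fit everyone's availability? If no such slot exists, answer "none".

12:40

Carlos free within 08:00–18:00: 08:30–11:50, 12:15–14:10, 14:45–18:00.
Chen ∩ Carlos: 08:30–11:50, 12:15–14:10, 14:45–14:55, 16:55–17:55.
Chen ∩ Carlos ∩ Vera: 08:50–09:30, 09:35–09:55, 11:30–11:50, 12:15–14:10, 14:45–14:55, 16:55–17:55.
Windows ≥ 90 min: 12:15–14:10.
Latest start in the last window 12:15–14:10 is 14:10 − 90 min = 12:40.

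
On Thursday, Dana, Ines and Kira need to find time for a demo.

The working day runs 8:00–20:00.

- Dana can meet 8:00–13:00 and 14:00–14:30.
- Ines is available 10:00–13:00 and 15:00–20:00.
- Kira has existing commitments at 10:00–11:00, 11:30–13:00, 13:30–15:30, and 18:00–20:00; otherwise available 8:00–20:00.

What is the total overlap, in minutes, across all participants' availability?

Kira free within 08:00–20:00: 08:00–10:00, 11:00–11:30, 13:00–13:30, 15:30–18:00.
Dana ∩ Ines: 10:00–13:00.
Dana ∩ Ines ∩ Kira: 11:00–11:30.
Total common minutes: 30.

30 minutes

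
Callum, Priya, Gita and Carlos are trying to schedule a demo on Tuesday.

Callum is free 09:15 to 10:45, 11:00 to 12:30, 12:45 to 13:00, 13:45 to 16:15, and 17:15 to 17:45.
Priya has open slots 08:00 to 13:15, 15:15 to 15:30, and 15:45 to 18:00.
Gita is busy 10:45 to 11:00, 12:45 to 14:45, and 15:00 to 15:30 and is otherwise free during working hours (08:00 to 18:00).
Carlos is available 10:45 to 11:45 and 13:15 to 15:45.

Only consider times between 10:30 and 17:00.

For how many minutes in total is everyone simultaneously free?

45 minutes

Gita free within 08:00–18:00: 08:00–10:45, 11:00–12:45, 14:45–15:00, 15:30–18:00.
Callum ∩ Priya: 09:15–10:45, 11:00–12:30, 12:45–13:00, 15:15–15:30, 15:45–16:15, 17:15–17:45.
Callum ∩ Priya ∩ Gita: 09:15–10:45, 11:00–12:30, 15:45–16:15, 17:15–17:45.
Callum ∩ Priya ∩ Gita ∩ Carlos: 11:00–11:45.
Restricted to 10:30–17:00: 11:00–11:45.
Total common minutes: 45.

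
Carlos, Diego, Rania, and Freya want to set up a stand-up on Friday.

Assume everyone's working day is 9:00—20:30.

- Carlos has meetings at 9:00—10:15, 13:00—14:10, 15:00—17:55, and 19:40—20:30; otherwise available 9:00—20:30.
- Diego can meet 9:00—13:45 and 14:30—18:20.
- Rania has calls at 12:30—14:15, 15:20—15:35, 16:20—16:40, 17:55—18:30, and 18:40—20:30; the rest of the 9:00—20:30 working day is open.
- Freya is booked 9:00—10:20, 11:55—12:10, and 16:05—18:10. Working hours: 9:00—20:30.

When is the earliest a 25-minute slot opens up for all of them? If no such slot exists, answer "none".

10:20

Carlos free within 09:00–20:30: 10:15–13:00, 14:10–15:00, 17:55–19:40.
Rania free within 09:00–20:30: 09:00–12:30, 14:15–15:20, 15:35–16:20, 16:40–17:55, 18:30–18:40.
Freya free within 09:00–20:30: 10:20–11:55, 12:10–16:05, 18:10–20:30.
Carlos ∩ Diego: 10:15–13:00, 14:30–15:00, 17:55–18:20.
Carlos ∩ Diego ∩ Rania: 10:15–12:30, 14:30–15:00.
Carlos ∩ Diego ∩ Rania ∩ Freya: 10:20–11:55, 12:10–12:30, 14:30–15:00.
Windows ≥ 25 min: 10:20–11:55, 14:30–15:00.
Earliest such window starts at 10:20.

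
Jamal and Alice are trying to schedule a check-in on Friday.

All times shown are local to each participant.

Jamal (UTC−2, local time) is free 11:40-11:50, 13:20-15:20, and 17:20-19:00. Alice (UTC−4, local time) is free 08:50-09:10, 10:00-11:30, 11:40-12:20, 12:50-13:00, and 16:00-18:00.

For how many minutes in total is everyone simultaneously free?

Jamal → UTC: 13:40–13:50, 15:20–17:20, 19:20–21:00.
Alice → UTC: 12:50–13:10, 14:00–15:30, 15:40–16:20, 16:50–17:00, 20:00–22:00.
Jamal ∩ Alice: 15:20–15:30, 15:40–16:20, 16:50–17:00, 20:00–21:00.
Total common minutes: 10 + 40 + 10 + 60 = 120.

120 minutes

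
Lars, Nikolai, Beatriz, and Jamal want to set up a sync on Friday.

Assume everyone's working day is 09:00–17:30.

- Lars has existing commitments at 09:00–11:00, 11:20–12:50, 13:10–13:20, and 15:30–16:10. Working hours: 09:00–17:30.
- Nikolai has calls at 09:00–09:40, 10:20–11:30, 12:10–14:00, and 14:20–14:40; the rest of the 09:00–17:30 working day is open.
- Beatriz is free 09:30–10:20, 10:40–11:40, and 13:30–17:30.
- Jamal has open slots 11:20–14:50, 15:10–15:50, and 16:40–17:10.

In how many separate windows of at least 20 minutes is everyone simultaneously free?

3

Lars free within 09:00–17:30: 11:00–11:20, 12:50–13:10, 13:20–15:30, 16:10–17:30.
Nikolai free within 09:00–17:30: 09:40–10:20, 11:30–12:10, 14:00–14:20, 14:40–17:30.
Lars ∩ Nikolai: 14:00–14:20, 14:40–15:30, 16:10–17:30.
Lars ∩ Nikolai ∩ Beatriz: 14:00–14:20, 14:40–15:30, 16:10–17:30.
Lars ∩ Nikolai ∩ Beatriz ∩ Jamal: 14:00–14:20, 14:40–14:50, 15:10–15:30, 16:40–17:10.
Windows ≥ 20 min: 14:00–14:20, 15:10–15:30, 16:40–17:10.
That's 3 windows.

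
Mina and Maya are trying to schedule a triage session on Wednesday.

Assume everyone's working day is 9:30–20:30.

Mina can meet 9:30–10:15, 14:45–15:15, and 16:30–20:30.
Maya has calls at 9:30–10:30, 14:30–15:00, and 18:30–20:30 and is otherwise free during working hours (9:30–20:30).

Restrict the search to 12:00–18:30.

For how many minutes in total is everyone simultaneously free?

Maya free within 09:30–20:30: 10:30–14:30, 15:00–18:30.
Mina ∩ Maya: 15:00–15:15, 16:30–18:30.
Restricted to 12:00–18:30: 15:00–15:15, 16:30–18:30.
Total common minutes: 15 + 120 = 135.

135 minutes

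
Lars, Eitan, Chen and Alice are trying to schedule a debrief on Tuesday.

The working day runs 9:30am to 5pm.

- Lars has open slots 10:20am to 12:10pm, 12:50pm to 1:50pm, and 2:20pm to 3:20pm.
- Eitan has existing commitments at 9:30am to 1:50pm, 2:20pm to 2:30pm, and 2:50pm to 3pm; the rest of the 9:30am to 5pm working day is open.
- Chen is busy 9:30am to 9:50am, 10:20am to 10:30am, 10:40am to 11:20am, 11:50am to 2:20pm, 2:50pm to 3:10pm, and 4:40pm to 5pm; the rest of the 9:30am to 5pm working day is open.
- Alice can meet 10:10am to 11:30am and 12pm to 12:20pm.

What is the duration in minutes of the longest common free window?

0 minutes

Eitan free within 09:30–17:00: 13:50–14:20, 14:30–14:50, 15:00–17:00.
Chen free within 09:30–17:00: 09:50–10:20, 10:30–10:40, 11:20–11:50, 14:20–14:50, 15:10–16:40.
Lars ∩ Eitan: 14:30–14:50, 15:00–15:20.
Lars ∩ Eitan ∩ Chen: 14:30–14:50, 15:10–15:20.
Lars ∩ Eitan ∩ Chen ∩ Alice: (none).
No common window.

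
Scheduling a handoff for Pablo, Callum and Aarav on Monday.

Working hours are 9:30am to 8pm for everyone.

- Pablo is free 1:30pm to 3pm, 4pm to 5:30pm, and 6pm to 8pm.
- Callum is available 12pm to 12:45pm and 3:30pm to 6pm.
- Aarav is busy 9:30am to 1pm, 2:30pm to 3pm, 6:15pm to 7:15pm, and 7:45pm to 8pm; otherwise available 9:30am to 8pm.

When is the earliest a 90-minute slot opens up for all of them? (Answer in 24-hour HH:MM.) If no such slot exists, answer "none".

16:00

Aarav free within 09:30–20:00: 13:00–14:30, 15:00–18:15, 19:15–19:45.
Pablo ∩ Callum: 16:00–17:30.
Pablo ∩ Callum ∩ Aarav: 16:00–17:30.
Windows ≥ 90 min: 16:00–17:30.
Earliest such window starts at 16:00.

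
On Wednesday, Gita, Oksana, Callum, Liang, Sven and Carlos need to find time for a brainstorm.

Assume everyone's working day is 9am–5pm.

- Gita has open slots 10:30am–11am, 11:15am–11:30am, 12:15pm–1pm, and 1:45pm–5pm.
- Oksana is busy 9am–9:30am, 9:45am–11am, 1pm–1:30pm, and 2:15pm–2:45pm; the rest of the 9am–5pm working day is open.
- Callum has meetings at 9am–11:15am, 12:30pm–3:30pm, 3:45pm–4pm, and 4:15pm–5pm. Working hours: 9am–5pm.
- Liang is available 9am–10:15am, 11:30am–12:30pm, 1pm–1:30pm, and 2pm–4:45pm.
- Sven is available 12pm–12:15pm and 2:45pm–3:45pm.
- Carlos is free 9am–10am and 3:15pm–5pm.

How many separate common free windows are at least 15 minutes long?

Oksana free within 09:00–17:00: 09:30–09:45, 11:00–13:00, 13:30–14:15, 14:45–17:00.
Callum free within 09:00–17:00: 11:15–12:30, 15:30–15:45, 16:00–16:15.
Gita ∩ Oksana: 11:15–11:30, 12:15–13:00, 13:45–14:15, 14:45–17:00.
Gita ∩ Oksana ∩ Callum: 11:15–11:30, 12:15–12:30, 15:30–15:45, 16:00–16:15.
Gita ∩ Oksana ∩ Callum ∩ Liang: 12:15–12:30, 15:30–15:45, 16:00–16:15.
Gita ∩ Oksana ∩ Callum ∩ Liang ∩ Sven: 15:30–15:45.
Gita ∩ Oksana ∩ Callum ∩ Liang ∩ Sven ∩ Carlos: 15:30–15:45.
Windows ≥ 15 min: 15:30–15:45.
That's 1 window.

1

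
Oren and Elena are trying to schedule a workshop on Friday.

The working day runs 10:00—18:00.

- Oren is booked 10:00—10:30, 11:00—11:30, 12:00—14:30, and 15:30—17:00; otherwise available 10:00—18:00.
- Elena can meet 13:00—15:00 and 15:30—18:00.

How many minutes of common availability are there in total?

90 minutes

Oren free within 10:00–18:00: 10:30–11:00, 11:30–12:00, 14:30–15:30, 17:00–18:00.
Oren ∩ Elena: 14:30–15:00, 17:00–18:00.
Total common minutes: 30 + 60 = 90.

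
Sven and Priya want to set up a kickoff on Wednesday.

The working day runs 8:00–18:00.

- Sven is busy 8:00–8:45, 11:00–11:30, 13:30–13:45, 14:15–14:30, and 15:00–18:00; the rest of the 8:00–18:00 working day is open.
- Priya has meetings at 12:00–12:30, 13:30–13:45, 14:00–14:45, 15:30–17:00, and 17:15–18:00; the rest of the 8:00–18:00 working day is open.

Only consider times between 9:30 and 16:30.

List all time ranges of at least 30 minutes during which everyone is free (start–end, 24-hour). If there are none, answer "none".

Sven free within 08:00–18:00: 08:45–11:00, 11:30–13:30, 13:45–14:15, 14:30–15:00.
Priya free within 08:00–18:00: 08:00–12:00, 12:30–13:30, 13:45–14:00, 14:45–15:30, 17:00–17:15.
Sven ∩ Priya: 08:45–11:00, 11:30–12:00, 12:30–13:30, 13:45–14:00, 14:45–15:00.
Restricted to 09:30–16:30: 09:30–11:00, 11:30–12:00, 12:30–13:30, 13:45–14:00, 14:45–15:00.
Windows ≥ 30 min: 09:30–11:00, 11:30–12:00, 12:30–13:30.

09:30–11:00, 11:30–12:00, 12:30–13:30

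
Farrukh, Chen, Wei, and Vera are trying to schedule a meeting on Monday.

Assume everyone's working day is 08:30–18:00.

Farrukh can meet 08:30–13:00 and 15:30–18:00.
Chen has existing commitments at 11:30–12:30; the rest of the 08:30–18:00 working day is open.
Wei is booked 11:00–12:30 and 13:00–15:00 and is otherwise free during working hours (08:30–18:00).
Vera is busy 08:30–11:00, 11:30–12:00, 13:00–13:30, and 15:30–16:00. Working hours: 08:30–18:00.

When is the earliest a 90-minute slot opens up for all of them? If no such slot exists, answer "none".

Chen free within 08:30–18:00: 08:30–11:30, 12:30–18:00.
Wei free within 08:30–18:00: 08:30–11:00, 12:30–13:00, 15:00–18:00.
Vera free within 08:30–18:00: 11:00–11:30, 12:00–13:00, 13:30–15:30, 16:00–18:00.
Farrukh ∩ Chen: 08:30–11:30, 12:30–13:00, 15:30–18:00.
Farrukh ∩ Chen ∩ Wei: 08:30–11:00, 12:30–13:00, 15:30–18:00.
Farrukh ∩ Chen ∩ Wei ∩ Vera: 12:30–13:00, 16:00–18:00.
Windows ≥ 90 min: 16:00–18:00.
Earliest such window starts at 16:00.

16:00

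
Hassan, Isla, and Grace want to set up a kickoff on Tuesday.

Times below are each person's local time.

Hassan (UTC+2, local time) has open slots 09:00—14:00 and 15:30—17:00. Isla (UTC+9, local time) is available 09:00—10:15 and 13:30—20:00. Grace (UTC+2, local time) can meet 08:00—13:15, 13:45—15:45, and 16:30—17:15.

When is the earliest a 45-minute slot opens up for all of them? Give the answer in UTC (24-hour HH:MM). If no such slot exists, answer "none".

07:00

Hassan → UTC: 07:00–12:00, 13:30–15:00.
Isla → UTC: 00:00–01:15, 04:30–11:00.
Grace → UTC: 06:00–11:15, 11:45–13:45, 14:30–15:15.
Hassan ∩ Isla: 07:00–11:00.
Hassan ∩ Isla ∩ Grace: 07:00–11:00.
Windows ≥ 45 min: 07:00–11:00.
Earliest such window starts at 07:00.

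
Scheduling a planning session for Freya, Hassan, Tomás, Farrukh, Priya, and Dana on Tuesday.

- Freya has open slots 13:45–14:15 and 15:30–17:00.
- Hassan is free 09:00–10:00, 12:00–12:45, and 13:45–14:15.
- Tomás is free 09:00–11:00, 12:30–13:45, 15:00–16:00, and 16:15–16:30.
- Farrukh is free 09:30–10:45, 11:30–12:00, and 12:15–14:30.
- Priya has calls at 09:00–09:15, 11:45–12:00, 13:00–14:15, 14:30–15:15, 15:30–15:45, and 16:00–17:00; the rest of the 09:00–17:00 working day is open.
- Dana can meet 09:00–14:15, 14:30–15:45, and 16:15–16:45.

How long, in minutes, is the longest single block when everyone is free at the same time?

0 minutes

Priya free within 09:00–17:00: 09:15–11:45, 12:00–13:00, 14:15–14:30, 15:15–15:30, 15:45–16:00.
Freya ∩ Hassan: 13:45–14:15.
Freya ∩ Hassan ∩ Tomás: (none).
Freya ∩ Hassan ∩ Tomás ∩ Farrukh: (none).
Freya ∩ Hassan ∩ Tomás ∩ Farrukh ∩ Priya: (none).
Freya ∩ Hassan ∩ Tomás ∩ Farrukh ∩ Priya ∩ Dana: (none).
No common window.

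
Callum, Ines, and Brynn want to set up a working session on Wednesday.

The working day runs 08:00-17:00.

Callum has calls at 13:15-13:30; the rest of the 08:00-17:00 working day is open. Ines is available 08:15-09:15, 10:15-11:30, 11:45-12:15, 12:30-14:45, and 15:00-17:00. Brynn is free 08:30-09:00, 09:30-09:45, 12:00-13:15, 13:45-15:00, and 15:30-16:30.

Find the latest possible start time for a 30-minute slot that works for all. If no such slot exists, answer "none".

Callum free within 08:00–17:00: 08:00–13:15, 13:30–17:00.
Callum ∩ Ines: 08:15–09:15, 10:15–11:30, 11:45–12:15, 12:30–13:15, 13:30–14:45, 15:00–17:00.
Callum ∩ Ines ∩ Brynn: 08:30–09:00, 12:00–12:15, 12:30–13:15, 13:45–14:45, 15:30–16:30.
Windows ≥ 30 min: 08:30–09:00, 12:30–13:15, 13:45–14:45, 15:30–16:30.
Latest start in the last window 15:30–16:30 is 16:30 − 30 min = 16:00.

16:00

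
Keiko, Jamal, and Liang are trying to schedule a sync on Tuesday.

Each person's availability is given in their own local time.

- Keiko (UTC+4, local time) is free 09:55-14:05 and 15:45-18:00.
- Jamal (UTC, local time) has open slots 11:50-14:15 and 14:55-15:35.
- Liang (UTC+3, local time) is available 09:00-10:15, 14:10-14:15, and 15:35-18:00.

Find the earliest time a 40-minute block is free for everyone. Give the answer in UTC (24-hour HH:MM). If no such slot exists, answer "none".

Keiko → UTC: 05:55–10:05, 11:45–14:00.
Jamal → UTC: 11:50–14:15, 14:55–15:35.
Liang → UTC: 06:00–07:15, 11:10–11:15, 12:35–15:00.
Keiko ∩ Jamal: 11:50–14:00.
Keiko ∩ Jamal ∩ Liang: 12:35–14:00.
Windows ≥ 40 min: 12:35–14:00.
Earliest such window starts at 12:35.

12:35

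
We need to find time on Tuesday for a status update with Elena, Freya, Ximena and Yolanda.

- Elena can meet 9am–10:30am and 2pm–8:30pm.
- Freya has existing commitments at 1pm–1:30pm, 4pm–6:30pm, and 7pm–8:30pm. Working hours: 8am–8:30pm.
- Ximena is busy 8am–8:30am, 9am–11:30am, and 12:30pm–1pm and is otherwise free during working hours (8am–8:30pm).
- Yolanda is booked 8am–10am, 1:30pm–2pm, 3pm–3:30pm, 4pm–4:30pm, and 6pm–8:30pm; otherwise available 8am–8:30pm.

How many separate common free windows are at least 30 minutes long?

2

Freya free within 08:00–20:30: 08:00–13:00, 13:30–16:00, 18:30–19:00.
Ximena free within 08:00–20:30: 08:30–09:00, 11:30–12:30, 13:00–20:30.
Yolanda free within 08:00–20:30: 10:00–13:30, 14:00–15:00, 15:30–16:00, 16:30–18:00.
Elena ∩ Freya: 09:00–10:30, 14:00–16:00, 18:30–19:00.
Elena ∩ Freya ∩ Ximena: 14:00–16:00, 18:30–19:00.
Elena ∩ Freya ∩ Ximena ∩ Yolanda: 14:00–15:00, 15:30–16:00.
Windows ≥ 30 min: 14:00–15:00, 15:30–16:00.
That's 2 windows.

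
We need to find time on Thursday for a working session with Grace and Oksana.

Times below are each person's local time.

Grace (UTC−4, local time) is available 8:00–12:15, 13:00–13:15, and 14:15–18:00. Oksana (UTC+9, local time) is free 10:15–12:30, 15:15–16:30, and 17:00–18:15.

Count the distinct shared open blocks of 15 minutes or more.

0

Grace → UTC: 12:00–16:15, 17:00–17:15, 18:15–22:00.
Oksana → UTC: 01:15–03:30, 06:15–07:30, 08:00–09:15.
Grace ∩ Oksana: (none).
Windows ≥ 15 min: (none).
That's 0 windows.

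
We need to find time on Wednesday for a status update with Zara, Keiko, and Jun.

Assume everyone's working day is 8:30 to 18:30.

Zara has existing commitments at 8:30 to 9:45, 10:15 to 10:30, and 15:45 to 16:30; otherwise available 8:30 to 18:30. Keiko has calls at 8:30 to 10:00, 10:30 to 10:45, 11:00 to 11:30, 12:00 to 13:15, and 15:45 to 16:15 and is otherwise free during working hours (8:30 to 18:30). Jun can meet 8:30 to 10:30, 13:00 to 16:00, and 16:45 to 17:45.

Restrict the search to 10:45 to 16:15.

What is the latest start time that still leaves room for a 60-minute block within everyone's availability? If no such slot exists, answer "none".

Zara free within 08:30–18:30: 09:45–10:15, 10:30–15:45, 16:30–18:30.
Keiko free within 08:30–18:30: 10:00–10:30, 10:45–11:00, 11:30–12:00, 13:15–15:45, 16:15–18:30.
Zara ∩ Keiko: 10:00–10:15, 10:45–11:00, 11:30–12:00, 13:15–15:45, 16:30–18:30.
Zara ∩ Keiko ∩ Jun: 10:00–10:15, 13:15–15:45, 16:45–17:45.
Restricted to 10:45–16:15: 13:15–15:45.
Windows ≥ 60 min: 13:15–15:45.
Latest start in the last window 13:15–15:45 is 15:45 − 60 min = 14:45.

14:45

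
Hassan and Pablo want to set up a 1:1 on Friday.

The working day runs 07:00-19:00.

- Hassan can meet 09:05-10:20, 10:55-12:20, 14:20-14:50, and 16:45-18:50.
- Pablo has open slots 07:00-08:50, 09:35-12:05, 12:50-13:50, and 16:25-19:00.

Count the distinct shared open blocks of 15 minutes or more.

3

Hassan ∩ Pablo: 09:35–10:20, 10:55–12:05, 16:45–18:50.
Windows ≥ 15 min: 09:35–10:20, 10:55–12:05, 16:45–18:50.
That's 3 windows.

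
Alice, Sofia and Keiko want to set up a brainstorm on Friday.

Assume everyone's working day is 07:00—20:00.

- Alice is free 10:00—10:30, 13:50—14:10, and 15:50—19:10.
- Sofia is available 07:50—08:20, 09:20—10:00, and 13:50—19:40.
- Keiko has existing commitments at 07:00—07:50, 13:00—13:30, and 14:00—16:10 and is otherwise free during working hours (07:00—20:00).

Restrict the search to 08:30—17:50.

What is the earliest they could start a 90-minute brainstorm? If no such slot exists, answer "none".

16:10

Keiko free within 07:00–20:00: 07:50–13:00, 13:30–14:00, 16:10–20:00.
Alice ∩ Sofia: 13:50–14:10, 15:50–19:10.
Alice ∩ Sofia ∩ Keiko: 13:50–14:00, 16:10–19:10.
Restricted to 08:30–17:50: 13:50–14:00, 16:10–17:50.
Windows ≥ 90 min: 16:10–17:50.
Earliest such window starts at 16:10.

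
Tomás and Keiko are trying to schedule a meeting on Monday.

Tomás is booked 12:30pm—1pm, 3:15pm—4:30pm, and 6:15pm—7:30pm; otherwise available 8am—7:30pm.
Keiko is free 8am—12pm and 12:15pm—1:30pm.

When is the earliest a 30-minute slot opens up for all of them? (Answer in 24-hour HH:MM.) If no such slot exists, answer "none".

Tomás free within 08:00–19:30: 08:00–12:30, 13:00–15:15, 16:30–18:15.
Tomás ∩ Keiko: 08:00–12:00, 12:15–12:30, 13:00–13:30.
Windows ≥ 30 min: 08:00–12:00, 13:00–13:30.
Earliest such window starts at 08:00.

08:00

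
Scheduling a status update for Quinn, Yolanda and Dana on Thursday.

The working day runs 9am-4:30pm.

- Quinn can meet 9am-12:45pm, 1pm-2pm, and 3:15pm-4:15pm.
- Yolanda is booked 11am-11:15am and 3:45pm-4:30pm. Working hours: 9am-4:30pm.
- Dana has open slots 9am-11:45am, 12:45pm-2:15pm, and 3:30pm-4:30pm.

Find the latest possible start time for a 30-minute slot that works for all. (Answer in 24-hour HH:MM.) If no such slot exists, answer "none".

Yolanda free within 09:00–16:30: 09:00–11:00, 11:15–15:45.
Quinn ∩ Yolanda: 09:00–11:00, 11:15–12:45, 13:00–14:00, 15:15–15:45.
Quinn ∩ Yolanda ∩ Dana: 09:00–11:00, 11:15–11:45, 13:00–14:00, 15:30–15:45.
Windows ≥ 30 min: 09:00–11:00, 11:15–11:45, 13:00–14:00.
Latest start in the last window 13:00–14:00 is 14:00 − 30 min = 13:30.

13:30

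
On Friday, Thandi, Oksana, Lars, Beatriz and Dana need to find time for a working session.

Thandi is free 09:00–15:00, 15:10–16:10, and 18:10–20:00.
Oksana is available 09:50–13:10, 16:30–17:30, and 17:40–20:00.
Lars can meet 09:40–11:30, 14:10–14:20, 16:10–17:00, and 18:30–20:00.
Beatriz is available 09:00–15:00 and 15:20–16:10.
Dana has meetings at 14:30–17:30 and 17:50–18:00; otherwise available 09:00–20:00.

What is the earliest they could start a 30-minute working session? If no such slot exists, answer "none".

Dana free within 09:00–20:00: 09:00–14:30, 17:30–17:50, 18:00–20:00.
Thandi ∩ Oksana: 09:50–13:10, 18:10–20:00.
Thandi ∩ Oksana ∩ Lars: 09:50–11:30, 18:30–20:00.
Thandi ∩ Oksana ∩ Lars ∩ Beatriz: 09:50–11:30.
Thandi ∩ Oksana ∩ Lars ∩ Beatriz ∩ Dana: 09:50–11:30.
Windows ≥ 30 min: 09:50–11:30.
Earliest such window starts at 09:50.

09:50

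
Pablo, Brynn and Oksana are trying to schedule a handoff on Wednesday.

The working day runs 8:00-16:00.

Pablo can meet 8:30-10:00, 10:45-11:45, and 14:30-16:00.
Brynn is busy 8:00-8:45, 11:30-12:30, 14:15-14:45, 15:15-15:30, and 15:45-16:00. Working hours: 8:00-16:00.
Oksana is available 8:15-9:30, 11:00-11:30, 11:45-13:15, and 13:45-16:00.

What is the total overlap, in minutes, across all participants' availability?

Brynn free within 08:00–16:00: 08:45–11:30, 12:30–14:15, 14:45–15:15, 15:30–15:45.
Pablo ∩ Brynn: 08:45–10:00, 10:45–11:30, 14:45–15:15, 15:30–15:45.
Pablo ∩ Brynn ∩ Oksana: 08:45–09:30, 11:00–11:30, 14:45–15:15, 15:30–15:45.
Total common minutes: 45 + 30 + 30 + 15 = 120.

120 minutes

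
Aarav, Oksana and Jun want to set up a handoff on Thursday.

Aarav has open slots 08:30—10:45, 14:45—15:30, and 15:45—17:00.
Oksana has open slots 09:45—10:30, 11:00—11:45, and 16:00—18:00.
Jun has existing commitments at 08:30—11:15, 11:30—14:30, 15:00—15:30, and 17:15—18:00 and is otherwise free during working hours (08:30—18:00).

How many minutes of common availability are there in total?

60 minutes

Jun free within 08:30–18:00: 11:15–11:30, 14:30–15:00, 15:30–17:15.
Aarav ∩ Oksana: 09:45–10:30, 16:00–17:00.
Aarav ∩ Oksana ∩ Jun: 16:00–17:00.
Total common minutes: 60.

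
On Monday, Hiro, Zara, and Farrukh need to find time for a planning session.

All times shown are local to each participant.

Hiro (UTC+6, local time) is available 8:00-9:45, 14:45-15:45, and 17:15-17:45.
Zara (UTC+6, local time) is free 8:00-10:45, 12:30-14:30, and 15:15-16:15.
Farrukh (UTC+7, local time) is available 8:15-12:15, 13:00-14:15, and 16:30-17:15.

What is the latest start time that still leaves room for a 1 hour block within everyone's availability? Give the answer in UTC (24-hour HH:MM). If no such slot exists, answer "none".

Hiro → UTC: 02:00–03:45, 08:45–09:45, 11:15–11:45.
Zara → UTC: 02:00–04:45, 06:30–08:30, 09:15–10:15.
Farrukh → UTC: 01:15–05:15, 06:00–07:15, 09:30–10:15.
Hiro ∩ Zara: 02:00–03:45, 09:15–09:45.
Hiro ∩ Zara ∩ Farrukh: 02:00–03:45, 09:30–09:45.
Windows ≥ 60 min: 02:00–03:45.
Latest start in the last window 02:00–03:45 is 03:45 − 60 min = 02:45.

02:45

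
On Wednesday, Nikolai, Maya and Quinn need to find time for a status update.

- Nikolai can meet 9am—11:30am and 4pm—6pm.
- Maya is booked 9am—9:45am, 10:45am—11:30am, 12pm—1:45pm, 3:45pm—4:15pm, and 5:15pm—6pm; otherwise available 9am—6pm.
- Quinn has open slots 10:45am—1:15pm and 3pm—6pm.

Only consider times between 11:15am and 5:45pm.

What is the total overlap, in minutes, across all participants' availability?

Maya free within 09:00–18:00: 09:45–10:45, 11:30–12:00, 13:45–15:45, 16:15–17:15.
Nikolai ∩ Maya: 09:45–10:45, 16:15–17:15.
Nikolai ∩ Maya ∩ Quinn: 16:15–17:15.
Restricted to 11:15–17:45: 16:15–17:15.
Total common minutes: 60.

60 minutes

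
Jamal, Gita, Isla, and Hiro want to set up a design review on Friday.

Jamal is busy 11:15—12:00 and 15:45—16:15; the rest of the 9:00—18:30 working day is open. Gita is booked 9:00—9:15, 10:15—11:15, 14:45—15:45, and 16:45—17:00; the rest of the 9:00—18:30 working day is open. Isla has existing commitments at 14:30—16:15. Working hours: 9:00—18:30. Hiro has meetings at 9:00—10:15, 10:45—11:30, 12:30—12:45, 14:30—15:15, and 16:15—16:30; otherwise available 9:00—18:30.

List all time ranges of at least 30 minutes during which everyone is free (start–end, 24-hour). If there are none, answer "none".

Jamal free within 09:00–18:30: 09:00–11:15, 12:00–15:45, 16:15–18:30.
Gita free within 09:00–18:30: 09:15–10:15, 11:15–14:45, 15:45–16:45, 17:00–18:30.
Isla free within 09:00–18:30: 09:00–14:30, 16:15–18:30.
Hiro free within 09:00–18:30: 10:15–10:45, 11:30–12:30, 12:45–14:30, 15:15–16:15, 16:30–18:30.
Jamal ∩ Gita: 09:15–10:15, 12:00–14:45, 16:15–16:45, 17:00–18:30.
Jamal ∩ Gita ∩ Isla: 09:15–10:15, 12:00–14:30, 16:15–16:45, 17:00–18:30.
Jamal ∩ Gita ∩ Isla ∩ Hiro: 12:00–12:30, 12:45–14:30, 16:30–16:45, 17:00–18:30.
Windows ≥ 30 min: 12:00–12:30, 12:45–14:30, 17:00–18:30.

12:00–12:30, 12:45–14:30, 17:00–18:30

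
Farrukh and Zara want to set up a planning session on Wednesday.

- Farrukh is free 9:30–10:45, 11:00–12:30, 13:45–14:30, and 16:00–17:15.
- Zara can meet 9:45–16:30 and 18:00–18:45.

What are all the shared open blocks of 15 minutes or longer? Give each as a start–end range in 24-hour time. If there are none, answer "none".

09:45–10:45, 11:00–12:30, 13:45–14:30, 16:00–16:30

Farrukh ∩ Zara: 09:45–10:45, 11:00–12:30, 13:45–14:30, 16:00–16:30.
Windows ≥ 15 min: 09:45–10:45, 11:00–12:30, 13:45–14:30, 16:00–16:30.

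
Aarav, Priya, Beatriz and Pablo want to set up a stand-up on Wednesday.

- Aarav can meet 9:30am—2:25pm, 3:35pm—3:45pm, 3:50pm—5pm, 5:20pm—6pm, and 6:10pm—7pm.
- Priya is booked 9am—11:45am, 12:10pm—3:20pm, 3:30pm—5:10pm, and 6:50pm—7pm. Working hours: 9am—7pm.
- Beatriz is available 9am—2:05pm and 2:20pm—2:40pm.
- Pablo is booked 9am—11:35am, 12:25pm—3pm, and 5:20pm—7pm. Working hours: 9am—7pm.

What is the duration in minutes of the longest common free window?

Priya free within 09:00–19:00: 11:45–12:10, 15:20–15:30, 17:10–18:50.
Pablo free within 09:00–19:00: 11:35–12:25, 15:00–17:20.
Aarav ∩ Priya: 11:45–12:10, 17:20–18:00, 18:10–18:50.
Aarav ∩ Priya ∩ Beatriz: 11:45–12:10.
Aarav ∩ Priya ∩ Beatriz ∩ Pablo: 11:45–12:10.
Single common window of 25 minutes.

25 minutes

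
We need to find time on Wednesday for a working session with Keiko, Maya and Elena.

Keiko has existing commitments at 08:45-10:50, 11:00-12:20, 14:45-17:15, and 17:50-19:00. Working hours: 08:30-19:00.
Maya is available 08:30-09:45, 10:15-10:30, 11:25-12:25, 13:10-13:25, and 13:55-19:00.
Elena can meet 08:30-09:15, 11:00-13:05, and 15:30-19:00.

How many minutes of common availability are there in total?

Keiko free within 08:30–19:00: 08:30–08:45, 10:50–11:00, 12:20–14:45, 17:15–17:50.
Keiko ∩ Maya: 08:30–08:45, 12:20–12:25, 13:10–13:25, 13:55–14:45, 17:15–17:50.
Keiko ∩ Maya ∩ Elena: 08:30–08:45, 12:20–12:25, 17:15–17:50.
Total common minutes: 15 + 5 + 35 = 55.

55 minutes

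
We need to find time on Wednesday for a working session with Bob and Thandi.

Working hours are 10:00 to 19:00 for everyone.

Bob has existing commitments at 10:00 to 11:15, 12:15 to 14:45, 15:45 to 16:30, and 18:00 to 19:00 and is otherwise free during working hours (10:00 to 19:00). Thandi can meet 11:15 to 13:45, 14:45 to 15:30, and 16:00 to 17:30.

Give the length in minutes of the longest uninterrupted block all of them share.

60 minutes

Bob free within 10:00–19:00: 11:15–12:15, 14:45–15:45, 16:30–18:00.
Bob ∩ Thandi: 11:15–12:15, 14:45–15:30, 16:30–17:30.
Common window lengths: 60, 45, 60 min; longest is 60.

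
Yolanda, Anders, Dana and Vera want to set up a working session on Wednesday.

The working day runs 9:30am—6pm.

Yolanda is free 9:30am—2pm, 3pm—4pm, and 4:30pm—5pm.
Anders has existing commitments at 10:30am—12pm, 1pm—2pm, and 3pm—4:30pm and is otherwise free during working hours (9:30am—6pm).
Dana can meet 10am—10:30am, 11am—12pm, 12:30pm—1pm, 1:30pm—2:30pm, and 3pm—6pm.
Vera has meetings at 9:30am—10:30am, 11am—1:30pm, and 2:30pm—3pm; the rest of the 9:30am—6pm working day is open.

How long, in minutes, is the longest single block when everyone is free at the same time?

30 minutes

Anders free within 09:30–18:00: 09:30–10:30, 12:00–13:00, 14:00–15:00, 16:30–18:00.
Vera free within 09:30–18:00: 10:30–11:00, 13:30–14:30, 15:00–18:00.
Yolanda ∩ Anders: 09:30–10:30, 12:00–13:00, 16:30–17:00.
Yolanda ∩ Anders ∩ Dana: 10:00–10:30, 12:30–13:00, 16:30–17:00.
Yolanda ∩ Anders ∩ Dana ∩ Vera: 16:30–17:00.
Single common window of 30 minutes.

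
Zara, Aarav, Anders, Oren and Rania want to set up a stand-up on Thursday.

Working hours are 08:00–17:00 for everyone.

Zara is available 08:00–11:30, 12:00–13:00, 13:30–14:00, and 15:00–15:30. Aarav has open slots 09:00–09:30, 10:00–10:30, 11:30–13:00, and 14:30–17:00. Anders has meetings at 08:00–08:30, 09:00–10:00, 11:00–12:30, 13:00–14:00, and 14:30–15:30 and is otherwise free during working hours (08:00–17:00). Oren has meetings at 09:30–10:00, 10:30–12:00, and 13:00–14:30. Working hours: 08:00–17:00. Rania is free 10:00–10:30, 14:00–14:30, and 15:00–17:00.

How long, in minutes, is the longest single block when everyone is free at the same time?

Anders free within 08:00–17:00: 08:30–09:00, 10:00–11:00, 12:30–13:00, 14:00–14:30, 15:30–17:00.
Oren free within 08:00–17:00: 08:00–09:30, 10:00–10:30, 12:00–13:00, 14:30–17:00.
Zara ∩ Aarav: 09:00–09:30, 10:00–10:30, 12:00–13:00, 15:00–15:30.
Zara ∩ Aarav ∩ Anders: 10:00–10:30, 12:30–13:00.
Zara ∩ Aarav ∩ Anders ∩ Oren: 10:00–10:30, 12:30–13:00.
Zara ∩ Aarav ∩ Anders ∩ Oren ∩ Rania: 10:00–10:30.
Single common window of 30 minutes.

30 minutes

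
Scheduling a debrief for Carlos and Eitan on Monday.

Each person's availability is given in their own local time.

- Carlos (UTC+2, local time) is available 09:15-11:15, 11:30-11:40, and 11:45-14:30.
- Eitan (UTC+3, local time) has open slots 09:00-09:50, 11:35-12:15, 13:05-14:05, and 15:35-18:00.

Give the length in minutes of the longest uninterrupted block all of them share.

60 minutes

Carlos → UTC: 07:15–09:15, 09:30–09:40, 09:45–12:30.
Eitan → UTC: 06:00–06:50, 08:35–09:15, 10:05–11:05, 12:35–15:00.
Carlos ∩ Eitan: 08:35–09:15, 10:05–11:05.
Common window lengths: 40, 60 min; longest is 60.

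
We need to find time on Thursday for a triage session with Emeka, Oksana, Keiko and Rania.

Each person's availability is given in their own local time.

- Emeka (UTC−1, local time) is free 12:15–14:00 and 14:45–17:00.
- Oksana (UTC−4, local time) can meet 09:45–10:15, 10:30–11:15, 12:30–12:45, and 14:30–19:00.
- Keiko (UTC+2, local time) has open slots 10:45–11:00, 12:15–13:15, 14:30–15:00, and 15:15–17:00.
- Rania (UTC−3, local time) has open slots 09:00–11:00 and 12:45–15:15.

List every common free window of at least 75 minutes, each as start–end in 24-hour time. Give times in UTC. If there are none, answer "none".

Emeka → UTC: 13:15–15:00, 15:45–18:00.
Oksana → UTC: 13:45–14:15, 14:30–15:15, 16:30–16:45, 18:30–23:00.
Keiko → UTC: 08:45–09:00, 10:15–11:15, 12:30–13:00, 13:15–15:00.
Rania → UTC: 12:00–14:00, 15:45–18:15.
Emeka ∩ Oksana: 13:45–14:15, 14:30–15:00, 16:30–16:45.
Emeka ∩ Oksana ∩ Keiko: 13:45–14:15, 14:30–15:00.
Emeka ∩ Oksana ∩ Keiko ∩ Rania: 13:45–14:00.
Windows ≥ 75 min: (none).

none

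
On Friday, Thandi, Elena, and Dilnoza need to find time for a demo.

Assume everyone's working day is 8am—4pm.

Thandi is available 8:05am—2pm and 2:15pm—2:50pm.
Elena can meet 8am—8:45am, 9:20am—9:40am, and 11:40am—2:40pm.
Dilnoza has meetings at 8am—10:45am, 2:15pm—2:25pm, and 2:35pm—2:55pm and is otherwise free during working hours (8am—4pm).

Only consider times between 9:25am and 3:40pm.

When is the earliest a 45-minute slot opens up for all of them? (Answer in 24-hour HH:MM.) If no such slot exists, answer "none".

Dilnoza free within 08:00–16:00: 10:45–14:15, 14:25–14:35, 14:55–16:00.
Thandi ∩ Elena: 08:05–08:45, 09:20–09:40, 11:40–14:00, 14:15–14:40.
Thandi ∩ Elena ∩ Dilnoza: 11:40–14:00, 14:25–14:35.
Restricted to 09:25–15:40: 11:40–14:00, 14:25–14:35.
Windows ≥ 45 min: 11:40–14:00.
Earliest such window starts at 11:40.

11:40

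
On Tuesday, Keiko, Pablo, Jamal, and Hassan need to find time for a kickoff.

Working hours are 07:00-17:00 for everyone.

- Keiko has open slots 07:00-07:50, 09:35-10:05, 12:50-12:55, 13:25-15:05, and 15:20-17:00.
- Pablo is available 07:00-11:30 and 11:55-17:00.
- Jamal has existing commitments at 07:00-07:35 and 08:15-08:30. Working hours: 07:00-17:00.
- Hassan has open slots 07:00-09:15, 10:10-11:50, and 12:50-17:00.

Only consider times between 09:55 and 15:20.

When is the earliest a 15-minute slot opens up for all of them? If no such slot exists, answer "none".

13:25

Jamal free within 07:00–17:00: 07:35–08:15, 08:30–17:00.
Keiko ∩ Pablo: 07:00–07:50, 09:35–10:05, 12:50–12:55, 13:25–15:05, 15:20–17:00.
Keiko ∩ Pablo ∩ Jamal: 07:35–07:50, 09:35–10:05, 12:50–12:55, 13:25–15:05, 15:20–17:00.
Keiko ∩ Pablo ∩ Jamal ∩ Hassan: 07:35–07:50, 12:50–12:55, 13:25–15:05, 15:20–17:00.
Restricted to 09:55–15:20: 12:50–12:55, 13:25–15:05.
Windows ≥ 15 min: 13:25–15:05.
Earliest such window starts at 13:25.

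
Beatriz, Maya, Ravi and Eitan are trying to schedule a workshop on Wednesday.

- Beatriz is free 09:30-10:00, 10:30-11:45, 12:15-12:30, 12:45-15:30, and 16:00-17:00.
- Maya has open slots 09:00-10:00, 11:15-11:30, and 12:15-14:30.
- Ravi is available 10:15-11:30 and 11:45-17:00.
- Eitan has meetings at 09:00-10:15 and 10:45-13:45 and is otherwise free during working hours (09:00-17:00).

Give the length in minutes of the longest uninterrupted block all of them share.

45 minutes

Eitan free within 09:00–17:00: 10:15–10:45, 13:45–17:00.
Beatriz ∩ Maya: 09:30–10:00, 11:15–11:30, 12:15–12:30, 12:45–14:30.
Beatriz ∩ Maya ∩ Ravi: 11:15–11:30, 12:15–12:30, 12:45–14:30.
Beatriz ∩ Maya ∩ Ravi ∩ Eitan: 13:45–14:30.
Single common window of 45 minutes.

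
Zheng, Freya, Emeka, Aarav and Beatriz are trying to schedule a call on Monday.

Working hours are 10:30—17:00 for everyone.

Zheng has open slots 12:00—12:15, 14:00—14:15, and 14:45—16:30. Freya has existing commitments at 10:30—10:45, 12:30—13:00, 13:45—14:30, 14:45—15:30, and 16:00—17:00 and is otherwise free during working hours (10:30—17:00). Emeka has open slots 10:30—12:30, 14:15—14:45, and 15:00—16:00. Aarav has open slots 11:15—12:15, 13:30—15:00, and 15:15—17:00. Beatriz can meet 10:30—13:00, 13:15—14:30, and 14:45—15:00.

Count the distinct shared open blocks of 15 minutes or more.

1

Freya free within 10:30–17:00: 10:45–12:30, 13:00–13:45, 14:30–14:45, 15:30–16:00.
Zheng ∩ Freya: 12:00–12:15, 15:30–16:00.
Zheng ∩ Freya ∩ Emeka: 12:00–12:15, 15:30–16:00.
Zheng ∩ Freya ∩ Emeka ∩ Aarav: 12:00–12:15, 15:30–16:00.
Zheng ∩ Freya ∩ Emeka ∩ Aarav ∩ Beatriz: 12:00–12:15.
Windows ≥ 15 min: 12:00–12:15.
That's 1 window.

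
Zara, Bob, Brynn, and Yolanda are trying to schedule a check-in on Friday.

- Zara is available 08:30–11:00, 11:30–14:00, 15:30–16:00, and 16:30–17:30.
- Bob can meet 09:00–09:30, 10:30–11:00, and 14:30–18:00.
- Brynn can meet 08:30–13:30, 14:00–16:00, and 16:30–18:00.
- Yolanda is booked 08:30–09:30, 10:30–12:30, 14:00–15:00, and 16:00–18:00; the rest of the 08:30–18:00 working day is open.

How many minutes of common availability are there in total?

Yolanda free within 08:30–18:00: 09:30–10:30, 12:30–14:00, 15:00–16:00.
Zara ∩ Bob: 09:00–09:30, 10:30–11:00, 15:30–16:00, 16:30–17:30.
Zara ∩ Bob ∩ Brynn: 09:00–09:30, 10:30–11:00, 15:30–16:00, 16:30–17:30.
Zara ∩ Bob ∩ Brynn ∩ Yolanda: 15:30–16:00.
Total common minutes: 30.

30 minutes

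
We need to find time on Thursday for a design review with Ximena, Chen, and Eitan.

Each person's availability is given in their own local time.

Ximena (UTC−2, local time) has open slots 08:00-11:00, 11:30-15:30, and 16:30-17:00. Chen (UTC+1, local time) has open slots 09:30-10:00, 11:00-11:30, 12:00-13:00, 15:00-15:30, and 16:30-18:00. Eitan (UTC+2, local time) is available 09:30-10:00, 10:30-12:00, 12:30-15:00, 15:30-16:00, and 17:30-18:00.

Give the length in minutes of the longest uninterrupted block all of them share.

Ximena → UTC: 10:00–13:00, 13:30–17:30, 18:30–19:00.
Chen → UTC: 08:30–09:00, 10:00–10:30, 11:00–12:00, 14:00–14:30, 15:30–17:00.
Eitan → UTC: 07:30–08:00, 08:30–10:00, 10:30–13:00, 13:30–14:00, 15:30–16:00.
Ximena ∩ Chen: 10:00–10:30, 11:00–12:00, 14:00–14:30, 15:30–17:00.
Ximena ∩ Chen ∩ Eitan: 11:00–12:00, 15:30–16:00.
Common window lengths: 60, 30 min; longest is 60.

60 minutes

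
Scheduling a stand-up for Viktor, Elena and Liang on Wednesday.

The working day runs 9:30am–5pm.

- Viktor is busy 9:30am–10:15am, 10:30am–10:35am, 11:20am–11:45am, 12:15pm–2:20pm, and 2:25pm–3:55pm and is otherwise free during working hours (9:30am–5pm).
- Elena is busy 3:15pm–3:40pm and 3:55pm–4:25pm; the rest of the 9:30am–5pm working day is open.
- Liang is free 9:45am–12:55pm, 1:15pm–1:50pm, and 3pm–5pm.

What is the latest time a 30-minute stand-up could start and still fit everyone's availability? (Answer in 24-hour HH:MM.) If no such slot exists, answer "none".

Viktor free within 09:30–17:00: 10:15–10:30, 10:35–11:20, 11:45–12:15, 14:20–14:25, 15:55–17:00.
Elena free within 09:30–17:00: 09:30–15:15, 15:40–15:55, 16:25–17:00.
Viktor ∩ Elena: 10:15–10:30, 10:35–11:20, 11:45–12:15, 14:20–14:25, 16:25–17:00.
Viktor ∩ Elena ∩ Liang: 10:15–10:30, 10:35–11:20, 11:45–12:15, 16:25–17:00.
Windows ≥ 30 min: 10:35–11:20, 11:45–12:15, 16:25–17:00.
Latest start in the last window 16:25–17:00 is 17:00 − 30 min = 16:30.

16:30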